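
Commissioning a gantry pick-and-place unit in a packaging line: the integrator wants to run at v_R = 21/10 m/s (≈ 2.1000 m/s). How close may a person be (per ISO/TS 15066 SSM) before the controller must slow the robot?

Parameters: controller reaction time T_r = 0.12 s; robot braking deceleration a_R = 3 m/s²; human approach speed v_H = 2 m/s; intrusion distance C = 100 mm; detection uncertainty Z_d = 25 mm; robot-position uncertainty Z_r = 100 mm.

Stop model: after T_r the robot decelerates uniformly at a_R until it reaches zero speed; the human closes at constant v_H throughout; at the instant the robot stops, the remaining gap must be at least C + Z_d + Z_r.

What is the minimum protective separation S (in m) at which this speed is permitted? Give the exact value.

stop time T_s = (21/10)/3 = 0.7000 s
robot covers v_R·T_r = 2.1000·0.1200 = 0.2520 m before braking
robot under decel: 2.1000²/(2·3.0000) = 0.7350 m
human closes 2.0000·0.8200 = 1.6400 m
margins: 0.1000+0.0250+0.1000 = 0.2250 m
S_min ≈ 0.2520+0.7350+1.6400+0.2250  ⇒  S_min = 713/250 m

S_min = 713/250 m = 2.8520 m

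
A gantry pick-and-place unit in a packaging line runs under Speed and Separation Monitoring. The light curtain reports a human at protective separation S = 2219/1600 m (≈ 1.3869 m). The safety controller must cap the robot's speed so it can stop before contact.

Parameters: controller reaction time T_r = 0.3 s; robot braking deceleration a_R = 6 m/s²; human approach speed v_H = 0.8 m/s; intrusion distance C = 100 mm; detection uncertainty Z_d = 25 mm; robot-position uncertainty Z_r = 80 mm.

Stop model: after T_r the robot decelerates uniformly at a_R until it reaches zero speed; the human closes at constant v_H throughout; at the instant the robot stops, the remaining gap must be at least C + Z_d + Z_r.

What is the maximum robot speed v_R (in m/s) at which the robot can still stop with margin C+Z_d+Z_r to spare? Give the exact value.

at the boundary: (1/12)·v² + (13/30)·v + (-1507/1600) = 0
  disc = (13/30)² − 4·(1/12)·(-1507/1600) = 289/576 ; √disc = 17/24
  v_R = (−(13/30) + 17/24) / (2·(1/12)) = 33/20 m/s
check:
T_s = v_R/a_R = (33/20)/6 = 0.2750 s
reaction-phase robot travel = 1.6500·0.3000 = 0.4950 m
braking distance = 1.6500²/(2·6.0000) = 0.2269 m
person approaches 0.8000·(0.3000+0.2750) = 0.4600 m
C+Z_d+Z_r = 0.1000+0.0250+0.0800 = 0.2050 m
sum ≈ 0.4950+0.2269+0.4600+0.2050 ≈ 1.3869 m = S ✓

v_R_max = 33/20 m/s = 1.6500 m/s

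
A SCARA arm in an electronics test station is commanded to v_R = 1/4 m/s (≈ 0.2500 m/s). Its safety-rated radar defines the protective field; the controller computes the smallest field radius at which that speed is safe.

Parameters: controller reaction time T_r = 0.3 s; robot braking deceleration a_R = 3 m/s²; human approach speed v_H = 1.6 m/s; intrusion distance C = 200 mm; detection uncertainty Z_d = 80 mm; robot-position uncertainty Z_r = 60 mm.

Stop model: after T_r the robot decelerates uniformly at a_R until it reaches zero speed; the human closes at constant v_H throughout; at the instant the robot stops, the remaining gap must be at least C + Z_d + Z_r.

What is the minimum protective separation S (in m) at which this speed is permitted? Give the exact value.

T_s = v_R/a_R = (1/4)/3 = 0.0833 s
reaction-phase robot travel = 0.2500·0.3000 = 0.0750 m
robot under decel: 0.2500²/(2·3.0000) = 0.0104 m
human over T_r+T_s: 1.6000·(0.3000+0.0833) = 0.6133 m
C+Z_d+Z_r = 0.2000+0.0800+0.0600 = 0.3400 m
S_min ≈ 0.0750+0.0104+0.6133+0.3400  ⇒  S_min = 831/800 m

S_min = 831/800 m = 1.0388 m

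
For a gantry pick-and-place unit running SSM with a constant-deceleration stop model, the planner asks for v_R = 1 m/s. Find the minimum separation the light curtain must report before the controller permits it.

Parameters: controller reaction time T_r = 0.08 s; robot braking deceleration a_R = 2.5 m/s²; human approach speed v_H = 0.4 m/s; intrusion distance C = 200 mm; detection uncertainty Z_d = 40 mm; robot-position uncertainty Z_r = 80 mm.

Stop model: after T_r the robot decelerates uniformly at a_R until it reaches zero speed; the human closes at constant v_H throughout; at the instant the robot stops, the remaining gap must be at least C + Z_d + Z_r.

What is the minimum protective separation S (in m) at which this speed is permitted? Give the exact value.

stop time T_s = 1/(5/2) = 0.4000 s
robot covers v_R·T_r = 1.0000·0.0800 = 0.0800 m before braking
braking distance = 1.0000²/(2·2.5000) = 0.2000 m
human closes 0.4000·0.4800 = 0.1920 m
C+Z_d+Z_r = 0.2000+0.0400+0.0800 = 0.3200 m
S_min ≈ 0.0800+0.2000+0.1920+0.3200  ⇒  S_min = 99/125 m

S_min = 99/125 m = 0.7920 m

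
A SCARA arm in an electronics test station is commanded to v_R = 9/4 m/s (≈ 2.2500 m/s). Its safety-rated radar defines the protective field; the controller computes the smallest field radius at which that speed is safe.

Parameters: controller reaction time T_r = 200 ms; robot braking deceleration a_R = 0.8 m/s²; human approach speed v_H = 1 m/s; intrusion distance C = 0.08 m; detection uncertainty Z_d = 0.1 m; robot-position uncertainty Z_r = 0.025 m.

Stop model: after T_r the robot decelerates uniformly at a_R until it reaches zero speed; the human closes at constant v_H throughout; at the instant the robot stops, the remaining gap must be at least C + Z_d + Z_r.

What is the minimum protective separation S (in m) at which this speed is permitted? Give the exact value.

S_min = 21861/3200 m = 6.8316 m

stop time T_s = (9/4)/(4/5) = 2.8125 s
robot in T_r: 2.2500·0.2000 = 0.4500 m
robot covers 2.2500·2.8125 − ½·0.8000·2.8125² = 3.1641 m while stopping
human over T_r+T_s: 1.0000·(0.2000+2.8125) = 3.0125 m
C+Z_d+Z_r = 0.0800+0.1000+0.0250 = 0.2050 m
S_min ≈ 0.4500+3.1641+3.0125+0.2050  ⇒  S_min = 21861/3200 m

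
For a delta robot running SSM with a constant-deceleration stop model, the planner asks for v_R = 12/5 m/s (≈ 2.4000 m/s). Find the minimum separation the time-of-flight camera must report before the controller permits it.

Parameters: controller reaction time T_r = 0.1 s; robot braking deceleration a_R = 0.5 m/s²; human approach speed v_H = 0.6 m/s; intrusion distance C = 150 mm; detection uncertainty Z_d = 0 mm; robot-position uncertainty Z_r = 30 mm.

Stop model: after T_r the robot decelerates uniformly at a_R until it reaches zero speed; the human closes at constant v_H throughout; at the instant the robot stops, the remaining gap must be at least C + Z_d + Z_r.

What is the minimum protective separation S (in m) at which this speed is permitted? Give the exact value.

S_min = 228/25 m = 9.1200 m

T_s = v_R/a_R = (12/5)/(1/2) = 4.8000 s
robot in T_r: 2.4000·0.1000 = 0.2400 m
robot under decel: 2.4000²/(2·0.5000) = 5.7600 m
person approaches 0.6000·(0.1000+4.8000) = 2.9400 m
C+Z_d+Z_r = 0.1500+0.0000+0.0300 = 0.1800 m
S_min ≈ 0.2400+5.7600+2.9400+0.1800  ⇒  S_min = 228/25 m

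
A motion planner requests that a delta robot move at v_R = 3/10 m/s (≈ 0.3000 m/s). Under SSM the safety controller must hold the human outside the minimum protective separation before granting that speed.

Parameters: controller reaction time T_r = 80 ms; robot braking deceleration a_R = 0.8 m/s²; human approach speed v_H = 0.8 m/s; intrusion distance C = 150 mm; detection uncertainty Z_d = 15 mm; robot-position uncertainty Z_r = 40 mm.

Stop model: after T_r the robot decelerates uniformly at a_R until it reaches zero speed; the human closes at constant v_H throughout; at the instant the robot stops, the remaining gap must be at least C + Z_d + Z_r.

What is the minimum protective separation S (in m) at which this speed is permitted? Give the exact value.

braking lasts T_s = (3/10)/(4/5) = 0.3750 s
robot in T_r: 0.3000·0.0800 = 0.0240 m
robot under decel: 0.3000²/(2·0.8000) = 0.0563 m
human closes 0.8000·0.4550 = 0.3640 m
residual clearance needed = 0.1500+0.0150+0.0400 = 0.2050 m
S_min ≈ 0.0240+0.0563+0.3640+0.2050  ⇒  S_min = 2597/4000 m

S_min = 2597/4000 m = 0.6492 m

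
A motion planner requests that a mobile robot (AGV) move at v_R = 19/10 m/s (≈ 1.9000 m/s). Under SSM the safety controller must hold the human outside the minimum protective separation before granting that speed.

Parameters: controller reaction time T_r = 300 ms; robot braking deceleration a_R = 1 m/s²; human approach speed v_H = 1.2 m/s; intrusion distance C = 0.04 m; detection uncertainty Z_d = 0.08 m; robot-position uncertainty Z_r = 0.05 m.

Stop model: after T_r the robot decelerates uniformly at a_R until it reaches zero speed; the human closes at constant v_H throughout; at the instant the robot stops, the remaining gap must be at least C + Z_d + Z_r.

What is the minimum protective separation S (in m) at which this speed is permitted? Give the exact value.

S_min = 1037/200 m = 5.1850 m

T_s = v_R/a_R = (19/10)/1 = 1.9000 s
reaction-phase robot travel = 1.9000·0.3000 = 0.5700 m
robot under decel: 1.9000²/(2·1.0000) = 1.8050 m
person approaches 1.2000·(0.3000+1.9000) = 2.6400 m
residual clearance needed = 0.0400+0.0800+0.0500 = 0.1700 m
S_min ≈ 0.5700+1.8050+2.6400+0.1700  ⇒  S_min = 1037/200 m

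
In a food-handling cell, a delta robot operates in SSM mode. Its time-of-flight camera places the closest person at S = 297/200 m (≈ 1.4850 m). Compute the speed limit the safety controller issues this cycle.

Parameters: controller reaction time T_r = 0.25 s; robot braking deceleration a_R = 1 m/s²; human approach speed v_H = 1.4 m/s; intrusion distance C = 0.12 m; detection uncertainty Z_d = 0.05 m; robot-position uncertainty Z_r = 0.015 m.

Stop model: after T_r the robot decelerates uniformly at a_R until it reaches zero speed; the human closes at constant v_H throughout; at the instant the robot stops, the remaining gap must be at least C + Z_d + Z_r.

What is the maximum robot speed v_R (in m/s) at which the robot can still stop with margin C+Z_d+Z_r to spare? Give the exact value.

v_R_max = 1/2 m/s = 0.5000 m/s

at the boundary: (1/2)·v² + (33/20)·v + (-19/20) = 0
  disc = (33/20)² − 4·(1/2)·(-19/20) = 1849/400 ; √disc = 43/20
  v_R = (−(33/20) + 43/20) / (2·(1/2)) = 1/2 m/s
check:
stop time T_s = (1/2)/1 = 0.5000 s
robot covers v_R·T_r = 0.5000·0.2500 = 0.1250 m before braking
robot covers 0.5000·0.5000 − ½·1.0000·0.5000² = 0.1250 m while stopping
human over T_r+T_s: 1.4000·(0.2500+0.5000) = 1.0500 m
residual clearance needed = 0.1200+0.0500+0.0150 = 0.1850 m
sum ≈ 0.1250+0.1250+1.0500+0.1850 ≈ 1.4850 m = S ✓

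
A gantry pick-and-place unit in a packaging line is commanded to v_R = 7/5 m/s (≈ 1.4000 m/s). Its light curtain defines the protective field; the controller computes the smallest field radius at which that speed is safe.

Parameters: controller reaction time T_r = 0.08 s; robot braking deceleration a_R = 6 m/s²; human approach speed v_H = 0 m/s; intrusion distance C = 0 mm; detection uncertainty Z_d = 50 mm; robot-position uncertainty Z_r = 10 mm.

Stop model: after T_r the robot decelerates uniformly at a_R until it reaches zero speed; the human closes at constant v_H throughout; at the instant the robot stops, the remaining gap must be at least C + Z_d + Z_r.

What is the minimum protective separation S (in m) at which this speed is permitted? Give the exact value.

S_min = 503/1500 m = 0.3353 m

T_s = v_R/a_R = (7/5)/6 = 0.2333 s
reaction-phase robot travel = 1.4000·0.0800 = 0.1120 m
robot covers 1.4000·0.2333 − ½·6.0000·0.2333² = 0.1633 m while stopping
person approaches 0.0000·(0.0800+0.2333) = 0.0000 m
margins: 0.0000+0.0500+0.0100 = 0.0600 m
S_min ≈ 0.1120+0.1633+0.0000+0.0600  ⇒  S_min = 503/1500 m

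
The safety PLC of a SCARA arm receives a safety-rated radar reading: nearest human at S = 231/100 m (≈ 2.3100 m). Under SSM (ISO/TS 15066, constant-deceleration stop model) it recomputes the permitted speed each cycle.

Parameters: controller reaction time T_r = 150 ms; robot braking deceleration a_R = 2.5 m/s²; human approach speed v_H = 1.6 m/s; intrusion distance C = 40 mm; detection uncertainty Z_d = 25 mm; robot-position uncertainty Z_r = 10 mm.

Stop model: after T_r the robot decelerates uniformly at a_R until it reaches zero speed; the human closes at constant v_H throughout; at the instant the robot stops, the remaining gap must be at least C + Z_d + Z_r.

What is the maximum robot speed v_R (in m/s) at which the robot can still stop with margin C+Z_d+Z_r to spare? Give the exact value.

collect terms ⇒ (1/5)·v_R² + (79/100)·v_R + (-399/200) = 0
  disc = (79/100)² − 4·(1/5)·(-399/200) = 22201/10000 ; √disc = 149/100
  v_R = (−(79/100) + 149/100) / (2·(1/5)) = 7/4 m/s
check:
braking lasts T_s = (7/4)/(5/2) = 0.7000 s
robot in T_r: 1.7500·0.1500 = 0.2625 m
braking distance = 1.7500²/(2·2.5000) = 0.6125 m
human over T_r+T_s: 1.6000·(0.1500+0.7000) = 1.3600 m
margins: 0.0400+0.0250+0.0100 = 0.0750 m
sum ≈ 0.2625+0.6125+1.3600+0.0750 ≈ 2.3100 m = S ✓

v_R_max = 7/4 m/s = 1.7500 m/s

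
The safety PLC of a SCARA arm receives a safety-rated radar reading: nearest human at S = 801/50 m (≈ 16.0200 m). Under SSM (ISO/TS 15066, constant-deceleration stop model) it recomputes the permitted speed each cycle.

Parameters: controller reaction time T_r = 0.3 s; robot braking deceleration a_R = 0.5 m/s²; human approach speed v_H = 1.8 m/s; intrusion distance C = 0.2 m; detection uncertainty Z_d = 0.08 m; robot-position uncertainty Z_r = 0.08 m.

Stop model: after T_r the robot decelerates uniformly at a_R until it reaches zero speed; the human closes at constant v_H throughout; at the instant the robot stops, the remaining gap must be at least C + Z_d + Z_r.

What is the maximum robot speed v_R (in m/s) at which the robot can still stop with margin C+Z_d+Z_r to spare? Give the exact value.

collect terms ⇒ (1)·v_R² + (39/10)·v_R + (-378/25) = 0
  disc = (39/10)² − 4·(1)·(-378/25) = 7569/100 ; √disc = 87/10
  v_R = (−(39/10) + 87/10) / (2·(1)) = 12/5 m/s
check:
braking lasts T_s = (12/5)/(1/2) = 4.8000 s
robot covers v_R·T_r = 2.4000·0.3000 = 0.7200 m before braking
robot covers 2.4000·4.8000 − ½·0.5000·4.8000² = 5.7600 m while stopping
person approaches 1.8000·(0.3000+4.8000) = 9.1800 m
residual clearance needed = 0.2000+0.0800+0.0800 = 0.3600 m
sum ≈ 0.7200+5.7600+9.1800+0.3600 ≈ 16.0200 m = S ✓

v_R_max = 12/5 m/s = 2.4000 m/s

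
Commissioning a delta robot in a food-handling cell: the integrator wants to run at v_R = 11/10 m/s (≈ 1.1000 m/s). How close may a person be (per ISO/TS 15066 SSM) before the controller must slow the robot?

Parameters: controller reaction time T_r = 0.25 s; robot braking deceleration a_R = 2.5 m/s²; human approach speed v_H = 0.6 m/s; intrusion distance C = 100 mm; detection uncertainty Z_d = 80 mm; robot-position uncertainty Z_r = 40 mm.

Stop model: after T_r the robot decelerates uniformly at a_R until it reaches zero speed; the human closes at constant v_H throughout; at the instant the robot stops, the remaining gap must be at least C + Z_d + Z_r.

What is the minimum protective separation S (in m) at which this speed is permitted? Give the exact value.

S_min = 1151/1000 m = 1.1510 m

stop time T_s = (11/10)/(5/2) = 0.4400 s
robot covers v_R·T_r = 1.1000·0.2500 = 0.2750 m before braking
braking distance = 1.1000²/(2·2.5000) = 0.2420 m
human closes 0.6000·0.6900 = 0.4140 m
residual clearance needed = 0.1000+0.0800+0.0400 = 0.2200 m
S_min ≈ 0.2750+0.2420+0.4140+0.2200  ⇒  S_min = 1151/1000 m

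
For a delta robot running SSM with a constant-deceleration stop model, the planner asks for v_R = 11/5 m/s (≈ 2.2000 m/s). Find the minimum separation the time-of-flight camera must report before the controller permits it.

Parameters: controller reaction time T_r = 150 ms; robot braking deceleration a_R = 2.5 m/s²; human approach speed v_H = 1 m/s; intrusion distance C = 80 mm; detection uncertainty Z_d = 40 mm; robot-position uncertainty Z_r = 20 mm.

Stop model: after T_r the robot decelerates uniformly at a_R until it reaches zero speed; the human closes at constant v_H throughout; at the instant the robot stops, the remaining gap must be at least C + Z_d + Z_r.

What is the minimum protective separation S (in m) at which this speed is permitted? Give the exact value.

S_min = 617/250 m = 2.4680 m

T_s = v_R/a_R = (11/5)/(5/2) = 0.8800 s
robot in T_r: 2.2000·0.1500 = 0.3300 m
robot covers 2.2000·0.8800 − ½·2.5000·0.8800² = 0.9680 m while stopping
human closes 1.0000·1.0300 = 1.0300 m
C+Z_d+Z_r = 0.0800+0.0400+0.0200 = 0.1400 m
S_min ≈ 0.3300+0.9680+1.0300+0.1400  ⇒  S_min = 617/250 m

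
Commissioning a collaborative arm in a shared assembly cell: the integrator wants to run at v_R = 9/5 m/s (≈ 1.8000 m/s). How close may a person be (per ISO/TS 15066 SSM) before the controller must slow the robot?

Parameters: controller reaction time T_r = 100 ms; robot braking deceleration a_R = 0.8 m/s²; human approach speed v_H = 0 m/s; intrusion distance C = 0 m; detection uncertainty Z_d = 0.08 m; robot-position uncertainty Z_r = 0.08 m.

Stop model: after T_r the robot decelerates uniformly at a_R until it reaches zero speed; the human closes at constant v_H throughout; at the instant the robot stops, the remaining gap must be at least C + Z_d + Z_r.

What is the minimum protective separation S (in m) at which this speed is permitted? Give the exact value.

T_s = v_R/a_R = (9/5)/(4/5) = 2.2500 s
robot in T_r: 1.8000·0.1000 = 0.1800 m
robot under decel: 1.8000²/(2·0.8000) = 2.0250 m
human closes 0.0000·2.3500 = 0.0000 m
margins: 0.0000+0.0800+0.0800 = 0.1600 m
S_min ≈ 0.1800+2.0250+0.0000+0.1600  ⇒  S_min = 473/200 m

S_min = 473/200 m = 2.3650 m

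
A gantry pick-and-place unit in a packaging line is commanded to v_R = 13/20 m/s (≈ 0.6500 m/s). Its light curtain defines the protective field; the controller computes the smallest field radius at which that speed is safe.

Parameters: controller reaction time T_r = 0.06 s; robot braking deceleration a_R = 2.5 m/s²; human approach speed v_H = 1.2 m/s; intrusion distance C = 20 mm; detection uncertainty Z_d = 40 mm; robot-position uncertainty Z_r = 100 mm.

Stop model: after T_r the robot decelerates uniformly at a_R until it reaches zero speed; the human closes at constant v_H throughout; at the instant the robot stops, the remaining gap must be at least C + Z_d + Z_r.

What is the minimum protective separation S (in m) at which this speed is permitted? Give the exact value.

braking lasts T_s = (13/20)/(5/2) = 0.2600 s
reaction-phase robot travel = 0.6500·0.0600 = 0.0390 m
robot under decel: 0.6500²/(2·2.5000) = 0.0845 m
human closes 1.2000·0.3200 = 0.3840 m
residual clearance needed = 0.0200+0.0400+0.1000 = 0.1600 m
S_min ≈ 0.0390+0.0845+0.3840+0.1600  ⇒  S_min = 267/400 m

S_min = 267/400 m = 0.6675 m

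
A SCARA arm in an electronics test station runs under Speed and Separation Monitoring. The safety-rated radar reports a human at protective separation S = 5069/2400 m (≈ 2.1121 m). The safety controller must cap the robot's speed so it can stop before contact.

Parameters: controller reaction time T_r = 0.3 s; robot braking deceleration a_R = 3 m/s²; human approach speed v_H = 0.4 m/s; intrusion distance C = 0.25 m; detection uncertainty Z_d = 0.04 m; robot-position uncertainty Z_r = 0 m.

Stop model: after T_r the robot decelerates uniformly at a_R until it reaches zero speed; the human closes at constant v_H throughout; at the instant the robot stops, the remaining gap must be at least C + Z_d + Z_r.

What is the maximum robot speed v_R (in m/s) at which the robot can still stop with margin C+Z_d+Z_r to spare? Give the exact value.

v_R_max = 43/20 m/s = 2.1500 m/s

collect terms ⇒ (1/6)·v_R² + (13/30)·v_R + (-817/480) = 0
  disc = (13/30)² − 4·(1/6)·(-817/480) = 529/400 ; √disc = 23/20
  v_R = (−(13/30) + 23/20) / (2·(1/6)) = 43/20 m/s
check:
braking lasts T_s = (43/20)/3 = 0.7167 s
reaction-phase robot travel = 2.1500·0.3000 = 0.6450 m
braking distance = 2.1500²/(2·3.0000) = 0.7704 m
human closes 0.4000·1.0167 = 0.4067 m
C+Z_d+Z_r = 0.2500+0.0400+0.0000 = 0.2900 m
sum ≈ 0.6450+0.7704+0.4067+0.2900 ≈ 2.1121 m = S ✓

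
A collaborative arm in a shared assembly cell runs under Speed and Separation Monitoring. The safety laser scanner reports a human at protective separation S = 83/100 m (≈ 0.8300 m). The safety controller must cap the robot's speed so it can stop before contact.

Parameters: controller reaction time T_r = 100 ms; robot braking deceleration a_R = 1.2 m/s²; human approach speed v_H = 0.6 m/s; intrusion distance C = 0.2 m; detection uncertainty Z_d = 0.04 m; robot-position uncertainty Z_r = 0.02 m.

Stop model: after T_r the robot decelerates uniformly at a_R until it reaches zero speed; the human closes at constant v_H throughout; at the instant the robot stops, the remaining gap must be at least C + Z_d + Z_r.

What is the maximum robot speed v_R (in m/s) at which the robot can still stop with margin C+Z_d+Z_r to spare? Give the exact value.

v_R_max = 3/5 m/s = 0.6000 m/s

quadratic (5/12)·v² + (3/5)·v + (-51/100) = 0
  disc = (3/5)² − 4·(5/12)·(-51/100) = 121/100 ; √disc = 11/10
  v_R = (−(3/5) + 11/10) / (2·(5/12)) = 3/5 m/s
check:
stop time T_s = (3/5)/(6/5) = 0.5000 s
reaction-phase robot travel = 0.6000·0.1000 = 0.0600 m
braking distance = 0.6000²/(2·1.2000) = 0.1500 m
human closes 0.6000·0.6000 = 0.3600 m
residual clearance needed = 0.2000+0.0400+0.0200 = 0.2600 m
sum ≈ 0.0600+0.1500+0.3600+0.2600 ≈ 0.8300 m = S ✓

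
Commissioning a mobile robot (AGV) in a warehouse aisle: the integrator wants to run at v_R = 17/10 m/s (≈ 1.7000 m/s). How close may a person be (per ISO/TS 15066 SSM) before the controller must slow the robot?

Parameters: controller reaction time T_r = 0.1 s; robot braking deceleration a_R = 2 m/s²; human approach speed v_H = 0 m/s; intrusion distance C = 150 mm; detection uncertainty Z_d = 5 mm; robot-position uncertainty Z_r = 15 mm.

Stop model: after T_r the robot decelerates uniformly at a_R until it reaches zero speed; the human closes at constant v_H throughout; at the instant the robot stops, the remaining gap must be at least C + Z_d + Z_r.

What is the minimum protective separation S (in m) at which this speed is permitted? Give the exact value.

S_min = 17/16 m = 1.0625 m

braking lasts T_s = (17/10)/2 = 0.8500 s
robot covers v_R·T_r = 1.7000·0.1000 = 0.1700 m before braking
braking distance = 1.7000²/(2·2.0000) = 0.7225 m
human closes 0.0000·0.9500 = 0.0000 m
residual clearance needed = 0.1500+0.0050+0.0150 = 0.1700 m
S_min ≈ 0.1700+0.7225+0.0000+0.1700  ⇒  S_min = 17/16 m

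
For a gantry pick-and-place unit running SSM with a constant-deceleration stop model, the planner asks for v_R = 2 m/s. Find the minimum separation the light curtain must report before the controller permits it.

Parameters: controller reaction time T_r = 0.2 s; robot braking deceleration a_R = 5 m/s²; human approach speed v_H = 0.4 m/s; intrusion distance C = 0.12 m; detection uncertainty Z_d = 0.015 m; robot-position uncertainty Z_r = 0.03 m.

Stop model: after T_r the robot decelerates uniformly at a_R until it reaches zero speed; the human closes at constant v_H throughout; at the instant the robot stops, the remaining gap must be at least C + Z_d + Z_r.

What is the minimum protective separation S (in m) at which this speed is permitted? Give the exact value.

S_min = 241/200 m = 1.2050 m

stop time T_s = 2/5 = 0.4000 s
robot covers v_R·T_r = 2.0000·0.2000 = 0.4000 m before braking
braking distance = 2.0000²/(2·5.0000) = 0.4000 m
human closes 0.4000·0.6000 = 0.2400 m
C+Z_d+Z_r = 0.1200+0.0150+0.0300 = 0.1650 m
S_min ≈ 0.4000+0.4000+0.2400+0.1650  ⇒  S_min = 241/200 m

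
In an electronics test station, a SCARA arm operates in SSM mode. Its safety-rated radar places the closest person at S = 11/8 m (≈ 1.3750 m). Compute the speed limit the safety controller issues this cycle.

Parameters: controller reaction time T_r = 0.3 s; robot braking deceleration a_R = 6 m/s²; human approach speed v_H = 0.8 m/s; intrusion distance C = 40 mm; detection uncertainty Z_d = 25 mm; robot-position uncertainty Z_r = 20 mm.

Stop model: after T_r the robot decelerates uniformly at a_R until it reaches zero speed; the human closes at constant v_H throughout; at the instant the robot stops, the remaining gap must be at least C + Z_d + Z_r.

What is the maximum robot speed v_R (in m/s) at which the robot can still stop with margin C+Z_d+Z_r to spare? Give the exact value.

v_R_max = 9/5 m/s = 1.8000 m/s

at the boundary: (1/12)·v² + (13/30)·v + (-21/20) = 0
  disc = (13/30)² − 4·(1/12)·(-21/20) = 121/225 ; √disc = 11/15
  v_R = (−(13/30) + 11/15) / (2·(1/12)) = 9/5 m/s
check:
T_s = v_R/a_R = (9/5)/6 = 0.3000 s
robot in T_r: 1.8000·0.3000 = 0.5400 m
braking distance = 1.8000²/(2·6.0000) = 0.2700 m
person approaches 0.8000·(0.3000+0.3000) = 0.4800 m
C+Z_d+Z_r = 0.0400+0.0250+0.0200 = 0.0850 m
sum ≈ 0.5400+0.2700+0.4800+0.0850 ≈ 1.3750 m = S ✓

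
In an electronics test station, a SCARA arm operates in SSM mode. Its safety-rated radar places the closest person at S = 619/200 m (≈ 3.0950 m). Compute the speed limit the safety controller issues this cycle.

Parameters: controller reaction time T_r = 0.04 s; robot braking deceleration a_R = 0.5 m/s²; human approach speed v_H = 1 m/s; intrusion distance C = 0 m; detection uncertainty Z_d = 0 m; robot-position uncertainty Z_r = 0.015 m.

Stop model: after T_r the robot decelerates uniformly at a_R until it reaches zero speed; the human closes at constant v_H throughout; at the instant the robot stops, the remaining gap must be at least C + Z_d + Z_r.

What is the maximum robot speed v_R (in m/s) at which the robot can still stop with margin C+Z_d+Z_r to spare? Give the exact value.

at the boundary: (1)·v² + (51/25)·v + (-76/25) = 0
  disc = (51/25)² − 4·(1)·(-76/25) = 10201/625 ; √disc = 101/25
  v_R = (−(51/25) + 101/25) / (2·(1)) = 1 m/s
check:
T_s = v_R/a_R = 1/(1/2) = 2.0000 s
reaction-phase robot travel = 1.0000·0.0400 = 0.0400 m
robot covers 1.0000·2.0000 − ½·0.5000·2.0000² = 1.0000 m while stopping
person approaches 1.0000·(0.0400+2.0000) = 2.0400 m
margins: 0.0000+0.0000+0.0150 = 0.0150 m
sum ≈ 0.0400+1.0000+2.0400+0.0150 ≈ 3.0950 m = S ✓

v_R_max = 1 m/s = 1.0000 m/s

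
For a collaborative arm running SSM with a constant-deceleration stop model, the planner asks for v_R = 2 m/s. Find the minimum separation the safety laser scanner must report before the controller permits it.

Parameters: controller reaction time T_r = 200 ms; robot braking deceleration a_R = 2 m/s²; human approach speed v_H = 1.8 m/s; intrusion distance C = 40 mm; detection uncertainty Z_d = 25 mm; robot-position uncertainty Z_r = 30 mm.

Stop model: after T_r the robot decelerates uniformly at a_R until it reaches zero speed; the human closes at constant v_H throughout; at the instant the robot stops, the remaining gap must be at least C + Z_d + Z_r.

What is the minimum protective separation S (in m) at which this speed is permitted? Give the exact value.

S_min = 731/200 m = 3.6550 m

braking lasts T_s = 2/2 = 1.0000 s
robot in T_r: 2.0000·0.2000 = 0.4000 m
braking distance = 2.0000²/(2·2.0000) = 1.0000 m
human closes 1.8000·1.2000 = 2.1600 m
residual clearance needed = 0.0400+0.0250+0.0300 = 0.0950 m
S_min ≈ 0.4000+1.0000+2.1600+0.0950  ⇒  S_min = 731/200 m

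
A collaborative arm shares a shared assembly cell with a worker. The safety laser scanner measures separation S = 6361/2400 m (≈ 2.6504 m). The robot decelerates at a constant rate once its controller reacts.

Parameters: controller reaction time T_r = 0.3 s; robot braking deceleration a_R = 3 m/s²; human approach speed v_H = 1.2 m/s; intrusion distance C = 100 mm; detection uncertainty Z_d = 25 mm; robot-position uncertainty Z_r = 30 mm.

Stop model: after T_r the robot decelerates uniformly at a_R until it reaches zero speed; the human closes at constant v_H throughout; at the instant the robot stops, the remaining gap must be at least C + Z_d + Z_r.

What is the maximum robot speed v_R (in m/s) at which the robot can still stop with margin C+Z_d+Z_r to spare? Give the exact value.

collect terms ⇒ (1/6)·v_R² + (7/10)·v_R + (-205/96) = 0
  disc = (7/10)² − 4·(1/6)·(-205/96) = 6889/3600 ; √disc = 83/60
  v_R = (−(7/10) + 83/60) / (2·(1/6)) = 41/20 m/s
check:
stop time T_s = (41/20)/3 = 0.6833 s
robot covers v_R·T_r = 2.0500·0.3000 = 0.6150 m before braking
robot under decel: 2.0500²/(2·3.0000) = 0.7004 m
human over T_r+T_s: 1.2000·(0.3000+0.6833) = 1.1800 m
C+Z_d+Z_r = 0.1000+0.0250+0.0300 = 0.1550 m
sum ≈ 0.6150+0.7004+1.1800+0.1550 ≈ 2.6504 m = S ✓

v_R_max = 41/20 m/s = 2.0500 m/s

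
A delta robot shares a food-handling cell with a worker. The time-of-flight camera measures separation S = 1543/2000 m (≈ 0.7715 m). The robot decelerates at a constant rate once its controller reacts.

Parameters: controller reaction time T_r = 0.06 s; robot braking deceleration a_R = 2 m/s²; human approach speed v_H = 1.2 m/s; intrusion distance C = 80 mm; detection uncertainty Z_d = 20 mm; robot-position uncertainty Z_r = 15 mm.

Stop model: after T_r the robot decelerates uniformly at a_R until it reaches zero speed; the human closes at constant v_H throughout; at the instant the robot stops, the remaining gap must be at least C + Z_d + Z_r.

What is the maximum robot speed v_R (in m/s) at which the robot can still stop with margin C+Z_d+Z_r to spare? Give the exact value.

collect terms ⇒ (1/4)·v_R² + (33/50)·v_R + (-1169/2000) = 0
  disc = (33/50)² − 4·(1/4)·(-1169/2000) = 10201/10000 ; √disc = 101/100
  v_R = (−(33/50) + 101/100) / (2·(1/4)) = 7/10 m/s
check:
stop time T_s = (7/10)/2 = 0.3500 s
reaction-phase robot travel = 0.7000·0.0600 = 0.0420 m
robot covers 0.7000·0.3500 − ½·2.0000·0.3500² = 0.1225 m while stopping
human closes 1.2000·0.4100 = 0.4920 m
margins: 0.0800+0.0200+0.0150 = 0.1150 m
sum ≈ 0.0420+0.1225+0.4920+0.1150 ≈ 0.7715 m = S ✓

v_R_max = 7/10 m/s = 0.7000 m/s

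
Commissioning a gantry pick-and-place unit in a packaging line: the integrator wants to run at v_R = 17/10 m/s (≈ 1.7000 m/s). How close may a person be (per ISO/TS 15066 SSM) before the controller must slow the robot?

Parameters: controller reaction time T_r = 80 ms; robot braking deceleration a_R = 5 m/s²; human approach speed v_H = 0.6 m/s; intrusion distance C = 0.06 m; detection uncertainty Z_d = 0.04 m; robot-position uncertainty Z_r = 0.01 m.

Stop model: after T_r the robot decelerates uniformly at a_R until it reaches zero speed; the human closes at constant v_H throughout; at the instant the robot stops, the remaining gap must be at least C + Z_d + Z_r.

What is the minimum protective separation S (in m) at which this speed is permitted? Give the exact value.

braking lasts T_s = (17/10)/5 = 0.3400 s
reaction-phase robot travel = 1.7000·0.0800 = 0.1360 m
braking distance = 1.7000²/(2·5.0000) = 0.2890 m
person approaches 0.6000·(0.0800+0.3400) = 0.2520 m
C+Z_d+Z_r = 0.0600+0.0400+0.0100 = 0.1100 m
S_min ≈ 0.1360+0.2890+0.2520+0.1100  ⇒  S_min = 787/1000 m

S_min = 787/1000 m = 0.7870 m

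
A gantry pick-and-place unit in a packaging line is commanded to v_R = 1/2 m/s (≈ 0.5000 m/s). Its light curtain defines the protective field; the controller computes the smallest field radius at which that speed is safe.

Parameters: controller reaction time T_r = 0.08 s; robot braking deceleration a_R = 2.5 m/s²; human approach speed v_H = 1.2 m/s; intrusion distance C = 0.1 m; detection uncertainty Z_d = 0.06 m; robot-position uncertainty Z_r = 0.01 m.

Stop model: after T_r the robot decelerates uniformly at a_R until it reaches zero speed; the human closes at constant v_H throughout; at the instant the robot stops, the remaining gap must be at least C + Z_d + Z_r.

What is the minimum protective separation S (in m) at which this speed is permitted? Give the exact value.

S_min = 149/250 m = 0.5960 m

T_s = v_R/a_R = (1/2)/(5/2) = 0.2000 s
reaction-phase robot travel = 0.5000·0.0800 = 0.0400 m
robot under decel: 0.5000²/(2·2.5000) = 0.0500 m
human over T_r+T_s: 1.2000·(0.0800+0.2000) = 0.3360 m
margins: 0.1000+0.0600+0.0100 = 0.1700 m
S_min ≈ 0.0400+0.0500+0.3360+0.1700  ⇒  S_min = 149/250 m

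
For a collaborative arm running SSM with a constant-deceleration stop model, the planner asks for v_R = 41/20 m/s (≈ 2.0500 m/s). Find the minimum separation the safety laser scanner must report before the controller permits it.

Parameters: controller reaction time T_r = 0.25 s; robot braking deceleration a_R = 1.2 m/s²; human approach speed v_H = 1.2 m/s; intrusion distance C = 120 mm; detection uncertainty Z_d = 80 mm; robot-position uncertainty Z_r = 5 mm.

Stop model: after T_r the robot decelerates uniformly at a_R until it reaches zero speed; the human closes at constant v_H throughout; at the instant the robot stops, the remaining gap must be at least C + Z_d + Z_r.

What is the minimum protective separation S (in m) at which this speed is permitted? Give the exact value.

S_min = 23129/4800 m = 4.8185 m

braking lasts T_s = (41/20)/(6/5) = 1.7083 s
reaction-phase robot travel = 2.0500·0.2500 = 0.5125 m
robot under decel: 2.0500²/(2·1.2000) = 1.7510 m
human closes 1.2000·1.9583 = 2.3500 m
C+Z_d+Z_r = 0.1200+0.0800+0.0050 = 0.2050 m
S_min ≈ 0.5125+1.7510+2.3500+0.2050  ⇒  S_min = 23129/4800 m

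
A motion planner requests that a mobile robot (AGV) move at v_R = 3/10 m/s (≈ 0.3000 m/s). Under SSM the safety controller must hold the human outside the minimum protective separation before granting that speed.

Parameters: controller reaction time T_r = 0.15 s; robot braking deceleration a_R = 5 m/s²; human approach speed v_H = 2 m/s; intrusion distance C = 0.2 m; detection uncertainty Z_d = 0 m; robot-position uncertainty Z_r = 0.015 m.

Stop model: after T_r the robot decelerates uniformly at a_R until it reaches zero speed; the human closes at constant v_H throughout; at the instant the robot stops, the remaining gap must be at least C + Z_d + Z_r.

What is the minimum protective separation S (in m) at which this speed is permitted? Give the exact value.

braking lasts T_s = (3/10)/5 = 0.0600 s
robot in T_r: 0.3000·0.1500 = 0.0450 m
robot under decel: 0.3000²/(2·5.0000) = 0.0090 m
person approaches 2.0000·(0.1500+0.0600) = 0.4200 m
residual clearance needed = 0.2000+0.0000+0.0150 = 0.2150 m
S_min ≈ 0.0450+0.0090+0.4200+0.2150  ⇒  S_min = 689/1000 m

S_min = 689/1000 m = 0.6890 m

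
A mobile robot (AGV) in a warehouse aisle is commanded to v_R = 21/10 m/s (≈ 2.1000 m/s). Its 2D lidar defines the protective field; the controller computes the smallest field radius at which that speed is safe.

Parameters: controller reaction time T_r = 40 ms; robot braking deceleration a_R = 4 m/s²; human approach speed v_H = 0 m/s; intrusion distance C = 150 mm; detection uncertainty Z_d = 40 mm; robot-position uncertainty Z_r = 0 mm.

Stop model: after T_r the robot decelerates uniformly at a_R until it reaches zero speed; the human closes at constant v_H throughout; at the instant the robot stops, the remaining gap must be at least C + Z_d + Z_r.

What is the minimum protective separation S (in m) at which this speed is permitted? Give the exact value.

stop time T_s = (21/10)/4 = 0.5250 s
robot in T_r: 2.1000·0.0400 = 0.0840 m
robot covers 2.1000·0.5250 − ½·4.0000·0.5250² = 0.5513 m while stopping
human over T_r+T_s: 0.0000·(0.0400+0.5250) = 0.0000 m
C+Z_d+Z_r = 0.1500+0.0400+0.0000 = 0.1900 m
S_min ≈ 0.0840+0.5513+0.0000+0.1900  ⇒  S_min = 3301/4000 m

S_min = 3301/4000 m = 0.8253 m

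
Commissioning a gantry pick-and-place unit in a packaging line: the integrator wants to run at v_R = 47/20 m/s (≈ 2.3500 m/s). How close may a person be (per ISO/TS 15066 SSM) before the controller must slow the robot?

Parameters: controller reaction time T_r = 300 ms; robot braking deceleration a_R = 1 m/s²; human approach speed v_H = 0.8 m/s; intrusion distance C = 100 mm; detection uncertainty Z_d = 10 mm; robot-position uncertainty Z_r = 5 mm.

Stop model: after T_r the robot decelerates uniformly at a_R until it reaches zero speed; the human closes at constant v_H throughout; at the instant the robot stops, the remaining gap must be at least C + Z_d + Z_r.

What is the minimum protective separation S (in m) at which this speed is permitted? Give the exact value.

S_min = 4561/800 m = 5.7012 m

stop time T_s = (47/20)/1 = 2.3500 s
robot in T_r: 2.3500·0.3000 = 0.7050 m
braking distance = 2.3500²/(2·1.0000) = 2.7612 m
human over T_r+T_s: 0.8000·(0.3000+2.3500) = 2.1200 m
residual clearance needed = 0.1000+0.0100+0.0050 = 0.1150 m
S_min ≈ 0.7050+2.7612+2.1200+0.1150  ⇒  S_min = 4561/800 m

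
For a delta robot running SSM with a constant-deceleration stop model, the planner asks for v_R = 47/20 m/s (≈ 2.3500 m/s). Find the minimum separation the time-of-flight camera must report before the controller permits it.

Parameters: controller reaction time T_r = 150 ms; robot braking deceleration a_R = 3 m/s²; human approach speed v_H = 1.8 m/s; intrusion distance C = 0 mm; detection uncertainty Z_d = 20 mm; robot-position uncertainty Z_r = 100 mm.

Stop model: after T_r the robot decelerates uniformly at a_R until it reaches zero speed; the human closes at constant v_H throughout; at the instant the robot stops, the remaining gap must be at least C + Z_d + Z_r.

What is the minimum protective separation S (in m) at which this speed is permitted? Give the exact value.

T_s = v_R/a_R = (47/20)/3 = 0.7833 s
reaction-phase robot travel = 2.3500·0.1500 = 0.3525 m
robot covers 2.3500·0.7833 − ½·3.0000·0.7833² = 0.9204 m while stopping
human closes 1.8000·0.9333 = 1.6800 m
C+Z_d+Z_r = 0.0000+0.0200+0.1000 = 0.1200 m
S_min ≈ 0.3525+0.9204+1.6800+0.1200  ⇒  S_min = 295/96 m

S_min = 295/96 m = 3.0729 m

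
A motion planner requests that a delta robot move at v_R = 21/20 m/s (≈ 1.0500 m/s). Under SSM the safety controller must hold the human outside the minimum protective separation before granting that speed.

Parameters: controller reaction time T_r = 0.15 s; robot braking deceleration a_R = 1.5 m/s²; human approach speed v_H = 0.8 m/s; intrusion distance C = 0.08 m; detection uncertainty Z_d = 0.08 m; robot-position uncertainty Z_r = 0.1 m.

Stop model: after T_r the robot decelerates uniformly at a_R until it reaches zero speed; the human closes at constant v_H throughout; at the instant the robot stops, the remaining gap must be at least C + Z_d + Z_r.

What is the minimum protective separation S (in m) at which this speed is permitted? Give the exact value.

braking lasts T_s = (21/20)/(3/2) = 0.7000 s
robot covers v_R·T_r = 1.0500·0.1500 = 0.1575 m before braking
braking distance = 1.0500²/(2·1.5000) = 0.3675 m
human over T_r+T_s: 0.8000·(0.1500+0.7000) = 0.6800 m
C+Z_d+Z_r = 0.0800+0.0800+0.1000 = 0.2600 m
S_min ≈ 0.1575+0.3675+0.6800+0.2600  ⇒  S_min = 293/200 m

S_min = 293/200 m = 1.4650 m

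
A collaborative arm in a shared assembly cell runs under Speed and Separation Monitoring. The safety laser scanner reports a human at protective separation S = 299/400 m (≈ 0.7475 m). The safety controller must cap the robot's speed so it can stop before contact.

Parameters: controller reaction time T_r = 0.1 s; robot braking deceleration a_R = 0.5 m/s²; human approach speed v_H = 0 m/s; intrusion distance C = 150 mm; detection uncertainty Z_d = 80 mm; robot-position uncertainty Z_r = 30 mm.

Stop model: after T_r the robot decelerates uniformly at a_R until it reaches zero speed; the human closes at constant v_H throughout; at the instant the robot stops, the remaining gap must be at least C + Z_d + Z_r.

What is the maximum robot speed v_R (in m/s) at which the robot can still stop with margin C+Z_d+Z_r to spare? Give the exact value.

quadratic (1)·v² + (1/10)·v + (-39/80) = 0
  disc = (1/10)² − 4·(1)·(-39/80) = 49/25 ; √disc = 7/5
  v_R = (−(1/10) + 7/5) / (2·(1)) = 13/20 m/s
check:
stop time T_s = (13/20)/(1/2) = 1.3000 s
robot in T_r: 0.6500·0.1000 = 0.0650 m
braking distance = 0.6500²/(2·0.5000) = 0.4225 m
person approaches 0.0000·(0.1000+1.3000) = 0.0000 m
C+Z_d+Z_r = 0.1500+0.0800+0.0300 = 0.2600 m
sum ≈ 0.0650+0.4225+0.0000+0.2600 ≈ 0.7475 m = S ✓

v_R_max = 13/20 m/s = 0.6500 m/s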